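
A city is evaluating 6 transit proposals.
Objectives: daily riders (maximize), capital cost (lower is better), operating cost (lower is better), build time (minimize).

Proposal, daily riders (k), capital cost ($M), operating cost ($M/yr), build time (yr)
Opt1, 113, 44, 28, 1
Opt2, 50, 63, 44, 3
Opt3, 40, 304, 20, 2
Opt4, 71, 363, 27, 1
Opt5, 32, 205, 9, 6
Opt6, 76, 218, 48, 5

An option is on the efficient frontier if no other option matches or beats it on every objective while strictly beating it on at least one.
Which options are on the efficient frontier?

Opt1: not dominated (best daily riders).
Opt2: dominated by Opt1 (daily riders 113≥50, capital cost 44≤63, operating cost 28≤44, build time 1≤3).
Opt3: not dominated.
Opt4: not dominated.
Opt5: not dominated (best operating cost).
Opt6: dominated by Opt1 (daily riders 113≥76, capital cost 44≤218, operating cost 28≤48, build time 1≤5).

Opt1, Opt3, Opt4, Opt5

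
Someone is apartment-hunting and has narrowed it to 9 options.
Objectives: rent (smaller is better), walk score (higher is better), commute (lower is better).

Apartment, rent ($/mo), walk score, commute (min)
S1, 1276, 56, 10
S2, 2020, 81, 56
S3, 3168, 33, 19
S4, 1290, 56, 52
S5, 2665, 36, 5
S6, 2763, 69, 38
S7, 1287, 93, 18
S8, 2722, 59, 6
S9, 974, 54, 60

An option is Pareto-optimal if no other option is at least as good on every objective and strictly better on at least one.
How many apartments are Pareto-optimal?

5

S1: not dominated.
S2: dominated by S7 (rent 1287≤2020, walk score 93≥81, commute 18≤56).
S3: dominated by S1 (rent 1276≤3168, walk score 56≥33, commute 10≤19).
S4: dominated by S1 (rent 1276≤1290, walk score 56≥56, commute 10≤52).
S5: not dominated (best commute).
S6: dominated by S7 (rent 1287≤2763, walk score 93≥69, commute 18≤38).
S7: not dominated (best walk score).
S8: not dominated.
S9: not dominated (best rent).
Pareto-optimal: S1, S5, S7, S8, S9 → 5.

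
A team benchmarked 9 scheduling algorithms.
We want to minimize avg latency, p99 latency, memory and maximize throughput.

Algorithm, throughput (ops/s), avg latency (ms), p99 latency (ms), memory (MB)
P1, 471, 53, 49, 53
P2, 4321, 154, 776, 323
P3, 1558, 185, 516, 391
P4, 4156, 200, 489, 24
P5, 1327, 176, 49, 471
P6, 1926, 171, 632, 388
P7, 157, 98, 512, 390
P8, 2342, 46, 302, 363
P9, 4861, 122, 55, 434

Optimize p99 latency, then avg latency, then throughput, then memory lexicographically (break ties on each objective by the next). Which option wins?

P1

First minimize p99 latency: best is 49, kept {P1, P5}.
Then minimize avg latency: best is 53, kept {P1}.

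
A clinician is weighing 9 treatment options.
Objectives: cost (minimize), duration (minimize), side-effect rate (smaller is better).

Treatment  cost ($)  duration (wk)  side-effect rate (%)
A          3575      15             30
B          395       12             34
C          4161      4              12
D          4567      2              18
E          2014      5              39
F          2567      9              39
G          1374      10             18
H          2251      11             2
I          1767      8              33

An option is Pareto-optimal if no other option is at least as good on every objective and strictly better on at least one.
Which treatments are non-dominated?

A: dominated by G (cost 1374≤3575, duration 10≤15, side-effect rate 18≤30).
B: not dominated (best cost).
C: not dominated.
D: not dominated (best duration).
E: not dominated.
F: dominated by E (cost 2014≤2567, duration 5≤9, side-effect rate 39≤39).
G: not dominated.
H: not dominated (best side-effect rate).
I: not dominated.

B, C, D, E, G, H, I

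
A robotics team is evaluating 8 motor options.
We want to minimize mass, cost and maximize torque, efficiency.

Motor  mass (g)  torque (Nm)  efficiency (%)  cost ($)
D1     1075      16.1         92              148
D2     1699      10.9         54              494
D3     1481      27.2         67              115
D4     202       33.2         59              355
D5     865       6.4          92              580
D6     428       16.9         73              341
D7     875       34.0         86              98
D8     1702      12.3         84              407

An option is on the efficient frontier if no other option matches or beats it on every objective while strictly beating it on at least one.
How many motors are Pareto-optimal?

D1: not dominated.
D2: dominated by D1 (mass 1075≤1699, torque 16.1≥10.9, efficiency 92≥54, cost 148≤494).
D3: dominated by D7 (mass 875≤1481, torque 34.0≥27.2, efficiency 86≥67, cost 98≤115).
D4: not dominated (best mass).
D5: not dominated.
D6: not dominated.
D7: not dominated (best torque).
D8: dominated by D1 (mass 1075≤1702, torque 16.1≥12.3, efficiency 92≥84, cost 148≤407).
Pareto-optimal: D1, D4, D5, D6, D7 → 5.

5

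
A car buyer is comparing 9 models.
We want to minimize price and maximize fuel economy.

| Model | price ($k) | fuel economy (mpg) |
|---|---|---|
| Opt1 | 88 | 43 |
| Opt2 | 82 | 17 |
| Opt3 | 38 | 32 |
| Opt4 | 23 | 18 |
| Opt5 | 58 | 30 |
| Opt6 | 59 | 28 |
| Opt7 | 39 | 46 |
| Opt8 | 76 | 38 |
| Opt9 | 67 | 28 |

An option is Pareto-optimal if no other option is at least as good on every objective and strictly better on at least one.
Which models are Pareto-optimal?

Opt3, Opt4, Opt7

Opt1: dominated by Opt7 (price 39≤88, fuel economy 46≥43).
Opt2: dominated by Opt3 (price 38≤82, fuel economy 32≥17).
Opt3: not dominated.
Opt4: not dominated (best price).
Opt5: dominated by Opt3 (price 38≤58, fuel economy 32≥30).
Opt6: dominated by Opt3 (price 38≤59, fuel economy 32≥28).
Opt7: not dominated (best fuel economy).
Opt8: dominated by Opt7 (price 39≤76, fuel economy 46≥38).
Opt9: dominated by Opt3 (price 38≤67, fuel economy 32≥28).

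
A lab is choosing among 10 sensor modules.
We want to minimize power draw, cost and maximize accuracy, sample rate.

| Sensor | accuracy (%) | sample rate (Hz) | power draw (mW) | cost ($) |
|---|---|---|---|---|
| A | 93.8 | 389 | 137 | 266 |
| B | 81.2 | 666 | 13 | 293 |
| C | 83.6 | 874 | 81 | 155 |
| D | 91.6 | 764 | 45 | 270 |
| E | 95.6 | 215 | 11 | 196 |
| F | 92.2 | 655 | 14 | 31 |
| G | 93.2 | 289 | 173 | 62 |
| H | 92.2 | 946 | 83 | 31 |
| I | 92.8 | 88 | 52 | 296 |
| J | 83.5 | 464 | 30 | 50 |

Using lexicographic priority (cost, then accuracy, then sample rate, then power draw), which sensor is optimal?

First minimize cost: best is 31, kept {F, H}.
Then maximize accuracy: best is 92.2, kept {F, H}.
Then maximize sample rate: best is 946, kept {H}.

H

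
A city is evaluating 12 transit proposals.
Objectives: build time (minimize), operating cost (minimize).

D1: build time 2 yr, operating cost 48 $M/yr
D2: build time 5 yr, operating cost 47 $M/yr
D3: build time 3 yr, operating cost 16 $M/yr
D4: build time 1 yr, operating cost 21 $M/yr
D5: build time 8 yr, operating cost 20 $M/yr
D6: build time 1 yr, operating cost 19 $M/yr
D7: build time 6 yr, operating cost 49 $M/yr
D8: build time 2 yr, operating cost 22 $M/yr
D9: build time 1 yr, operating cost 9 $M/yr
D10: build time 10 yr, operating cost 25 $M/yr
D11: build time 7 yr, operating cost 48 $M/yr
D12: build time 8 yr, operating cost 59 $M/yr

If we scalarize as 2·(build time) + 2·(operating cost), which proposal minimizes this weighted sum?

D1: 2·2 + 2·48 = 100
D2: 2·5 + 2·47 = 104
D3: 2·3 + 2·16 = 38
D4: 2·1 + 2·21 = 44
D5: 2·8 + 2·20 = 56
D6: 2·1 + 2·19 = 40
D7: 2·6 + 2·49 = 110
D8: 2·2 + 2·22 = 48
D9: 2·1 + 2·9 = 20
D10: 2·10 + 2·25 = 70
D11: 2·7 + 2·48 = 110
D12: 2·8 + 2·59 = 134
Lowest: D9 at 20.

D9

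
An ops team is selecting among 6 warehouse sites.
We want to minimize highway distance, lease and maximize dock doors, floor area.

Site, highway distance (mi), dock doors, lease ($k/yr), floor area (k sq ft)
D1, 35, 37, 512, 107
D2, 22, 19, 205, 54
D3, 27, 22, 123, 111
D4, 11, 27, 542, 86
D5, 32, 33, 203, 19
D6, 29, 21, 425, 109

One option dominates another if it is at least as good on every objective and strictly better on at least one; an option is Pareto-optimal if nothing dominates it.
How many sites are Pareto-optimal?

5

D1: not dominated (best dock doors).
D2: not dominated.
D3: not dominated (best lease).
D4: not dominated (best highway distance).
D5: not dominated.
D6: dominated by D3 (highway distance 27≤29, dock doors 22≥21, lease 123≤425, floor area 111≥109).
Pareto-optimal: D1, D2, D3, D4, D5 → 5.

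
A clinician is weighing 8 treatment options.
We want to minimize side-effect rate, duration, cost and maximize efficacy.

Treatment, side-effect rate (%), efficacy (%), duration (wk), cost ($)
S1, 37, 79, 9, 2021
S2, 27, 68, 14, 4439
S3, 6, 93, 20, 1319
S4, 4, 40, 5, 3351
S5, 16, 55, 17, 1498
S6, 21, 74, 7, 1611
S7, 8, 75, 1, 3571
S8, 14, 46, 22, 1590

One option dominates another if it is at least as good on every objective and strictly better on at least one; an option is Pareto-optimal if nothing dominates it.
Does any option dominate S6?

S1: worse on side-effect rate (37 vs 21).
S2: worse on side-effect rate (27 vs 21).
S3: worse on duration (20 vs 7).
S4: worse on efficacy (40 vs 74).
S5: worse on efficacy (55 vs 74).
S7: worse on cost (3571 vs 1611).
S8: worse on efficacy (46 vs 74).
No option is at least as good as S6 on every objective and strictly better on one.

No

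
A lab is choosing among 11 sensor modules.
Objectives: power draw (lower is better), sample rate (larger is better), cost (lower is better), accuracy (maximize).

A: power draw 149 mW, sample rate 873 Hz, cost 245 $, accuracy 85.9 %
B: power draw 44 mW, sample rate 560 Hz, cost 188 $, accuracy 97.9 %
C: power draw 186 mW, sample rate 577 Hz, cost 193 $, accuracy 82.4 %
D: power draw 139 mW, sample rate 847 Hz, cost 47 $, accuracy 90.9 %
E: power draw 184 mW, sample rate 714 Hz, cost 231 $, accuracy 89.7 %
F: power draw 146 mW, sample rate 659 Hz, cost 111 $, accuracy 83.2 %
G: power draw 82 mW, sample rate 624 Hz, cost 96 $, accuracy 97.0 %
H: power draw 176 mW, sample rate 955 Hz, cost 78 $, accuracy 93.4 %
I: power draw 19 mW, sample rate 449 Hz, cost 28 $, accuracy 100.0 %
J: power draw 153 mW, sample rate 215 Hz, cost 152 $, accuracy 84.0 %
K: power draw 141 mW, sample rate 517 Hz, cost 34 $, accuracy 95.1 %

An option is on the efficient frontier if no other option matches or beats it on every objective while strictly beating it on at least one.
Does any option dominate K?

No

A: worse on power draw (149 vs 141).
B: worse on cost (188 vs 34).
C: worse on power draw (186 vs 141).
D: worse on cost (47 vs 34).
E: worse on power draw (184 vs 141).
F: worse on power draw (146 vs 141).
G: worse on cost (96 vs 34).
H: worse on power draw (176 vs 141).
I: worse on sample rate (449 vs 517).
J: worse on power draw (153 vs 141).
No option is at least as good as K on every objective and strictly better on one.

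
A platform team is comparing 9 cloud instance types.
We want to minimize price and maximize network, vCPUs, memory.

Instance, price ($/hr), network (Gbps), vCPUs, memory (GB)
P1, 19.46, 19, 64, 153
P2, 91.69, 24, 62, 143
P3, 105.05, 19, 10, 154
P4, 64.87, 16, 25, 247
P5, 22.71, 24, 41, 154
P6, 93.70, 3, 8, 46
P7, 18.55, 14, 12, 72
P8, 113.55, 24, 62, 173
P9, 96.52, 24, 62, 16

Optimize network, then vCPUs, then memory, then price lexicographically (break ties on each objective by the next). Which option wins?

P8

First maximize network: best is 24, kept {P2, P5, P8, P9}.
Then maximize vCPUs: best is 62, kept {P2, P8, P9}.
Then maximize memory: best is 173, kept {P8}.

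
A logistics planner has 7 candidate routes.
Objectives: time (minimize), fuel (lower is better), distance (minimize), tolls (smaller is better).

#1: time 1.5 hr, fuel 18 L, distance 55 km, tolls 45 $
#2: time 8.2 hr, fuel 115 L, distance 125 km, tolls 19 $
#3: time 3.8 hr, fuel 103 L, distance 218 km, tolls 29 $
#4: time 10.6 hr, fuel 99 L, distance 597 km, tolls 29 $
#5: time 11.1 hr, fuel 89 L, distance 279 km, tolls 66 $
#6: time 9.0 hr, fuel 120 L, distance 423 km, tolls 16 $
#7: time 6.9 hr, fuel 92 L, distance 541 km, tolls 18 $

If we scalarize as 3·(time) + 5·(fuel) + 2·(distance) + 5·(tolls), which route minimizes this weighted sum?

#1: 3·1.5 + 5·18 + 2·55 + 5·45 = 429.5
#2: 3·8.2 + 5·115 + 2·125 + 5·19 = 944.6
#3: 3·3.8 + 5·103 + 2·218 + 5·29 = 1107.4
#4: 3·10.6 + 5·99 + 2·597 + 5·29 = 1865.8
#5: 3·11.1 + 5·89 + 2·279 + 5·66 = 1366.3
#6: 3·9.0 + 5·120 + 2·423 + 5·16 = 1553.0
#7: 3·6.9 + 5·92 + 2·541 + 5·18 = 1652.7
Lowest: #1 at 429.5.

#1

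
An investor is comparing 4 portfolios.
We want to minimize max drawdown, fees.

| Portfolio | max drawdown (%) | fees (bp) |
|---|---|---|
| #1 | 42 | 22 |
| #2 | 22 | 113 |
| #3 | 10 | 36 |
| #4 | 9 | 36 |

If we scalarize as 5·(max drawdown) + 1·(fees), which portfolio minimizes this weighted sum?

#1: 5·42 + 1·22 = 232
#2: 5·22 + 1·113 = 223
#3: 5·10 + 1·36 = 86
#4: 5·9 + 1·36 = 81
Lowest: #4 at 81.

#4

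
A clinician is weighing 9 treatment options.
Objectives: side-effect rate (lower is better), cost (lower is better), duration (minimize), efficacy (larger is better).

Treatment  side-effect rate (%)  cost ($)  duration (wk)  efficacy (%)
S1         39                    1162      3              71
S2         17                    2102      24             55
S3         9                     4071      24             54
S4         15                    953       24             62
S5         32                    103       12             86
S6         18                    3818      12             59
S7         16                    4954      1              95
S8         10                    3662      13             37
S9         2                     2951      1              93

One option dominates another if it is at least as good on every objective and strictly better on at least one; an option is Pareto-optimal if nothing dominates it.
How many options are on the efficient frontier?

S1: not dominated.
S2: dominated by S4 (side-effect rate 15≤17, cost 953≤2102, duration 24≤24, efficacy 62≥55).
S3: dominated by S9 (side-effect rate 2≤9, cost 2951≤4071, duration 1≤24, efficacy 93≥54).
S4: not dominated.
S5: not dominated (best cost).
S6: dominated by S9 (side-effect rate 2≤18, cost 2951≤3818, duration 1≤12, efficacy 93≥59).
S7: not dominated (best efficacy).
S8: dominated by S9 (side-effect rate 2≤10, cost 2951≤3662, duration 1≤13, efficacy 93≥37).
S9: not dominated (best side-effect rate).
Pareto-optimal: S1, S4, S5, S7, S9 → 5.

5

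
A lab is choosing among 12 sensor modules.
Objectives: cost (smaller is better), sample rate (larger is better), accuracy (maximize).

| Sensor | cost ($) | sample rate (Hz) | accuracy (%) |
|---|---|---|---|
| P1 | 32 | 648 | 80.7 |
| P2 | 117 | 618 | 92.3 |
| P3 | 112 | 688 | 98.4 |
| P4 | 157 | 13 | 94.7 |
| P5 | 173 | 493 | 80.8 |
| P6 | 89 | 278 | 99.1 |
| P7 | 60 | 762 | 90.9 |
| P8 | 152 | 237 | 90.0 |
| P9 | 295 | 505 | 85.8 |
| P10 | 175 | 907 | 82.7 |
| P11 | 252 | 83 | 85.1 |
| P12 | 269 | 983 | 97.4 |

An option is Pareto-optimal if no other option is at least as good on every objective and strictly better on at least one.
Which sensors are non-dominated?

P1, P3, P6, P7, P10, P12

P1: not dominated (best cost).
P2: dominated by P3 (cost 112≤117, sample rate 688≥618, accuracy 98.4≥92.3).
P3: not dominated.
P4: dominated by P3 (cost 112≤157, sample rate 688≥13, accuracy 98.4≥94.7).
P5: dominated by P2 (cost 117≤173, sample rate 618≥493, accuracy 92.3≥80.8).
P6: not dominated (best accuracy).
P7: not dominated.
P8: dominated by P2 (cost 117≤152, sample rate 618≥237, accuracy 92.3≥90.0).
P9: dominated by P2 (cost 117≤295, sample rate 618≥505, accuracy 92.3≥85.8).
P10: not dominated.
P11: dominated by P2 (cost 117≤252, sample rate 618≥83, accuracy 92.3≥85.1).
P12: not dominated (best sample rate).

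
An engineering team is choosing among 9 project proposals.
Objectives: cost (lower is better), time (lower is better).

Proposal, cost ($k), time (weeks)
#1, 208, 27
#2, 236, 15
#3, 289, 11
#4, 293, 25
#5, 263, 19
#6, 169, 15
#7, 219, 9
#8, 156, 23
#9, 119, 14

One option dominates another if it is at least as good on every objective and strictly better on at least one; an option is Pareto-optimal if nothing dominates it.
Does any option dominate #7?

#1: worse on time (27 vs 9).
#2: worse on cost (236 vs 219).
#3: worse on cost (289 vs 219).
#4: worse on cost (293 vs 219).
#5: worse on cost (263 vs 219).
#6: worse on time (15 vs 9).
#8: worse on time (23 vs 9).
#9: worse on time (14 vs 9).
No option is at least as good as #7 on every objective and strictly better on one.

No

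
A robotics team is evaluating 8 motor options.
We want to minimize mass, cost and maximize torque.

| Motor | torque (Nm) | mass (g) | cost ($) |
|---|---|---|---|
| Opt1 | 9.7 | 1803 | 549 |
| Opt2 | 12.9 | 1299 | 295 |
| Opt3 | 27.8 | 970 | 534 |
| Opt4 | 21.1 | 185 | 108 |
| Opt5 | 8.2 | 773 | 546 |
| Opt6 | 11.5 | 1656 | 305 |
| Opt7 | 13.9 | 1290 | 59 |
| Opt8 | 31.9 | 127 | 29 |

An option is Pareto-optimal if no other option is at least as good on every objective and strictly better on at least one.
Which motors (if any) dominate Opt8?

none

Opt1: worse on torque (9.7 vs 31.9).
Opt2: worse on torque (12.9 vs 31.9).
Opt3: worse on torque (27.8 vs 31.9).
Opt4: worse on torque (21.1 vs 31.9).
Opt5: worse on torque (8.2 vs 31.9).
Opt6: worse on torque (11.5 vs 31.9).
Opt7: worse on torque (13.9 vs 31.9).
No option dominates Opt8.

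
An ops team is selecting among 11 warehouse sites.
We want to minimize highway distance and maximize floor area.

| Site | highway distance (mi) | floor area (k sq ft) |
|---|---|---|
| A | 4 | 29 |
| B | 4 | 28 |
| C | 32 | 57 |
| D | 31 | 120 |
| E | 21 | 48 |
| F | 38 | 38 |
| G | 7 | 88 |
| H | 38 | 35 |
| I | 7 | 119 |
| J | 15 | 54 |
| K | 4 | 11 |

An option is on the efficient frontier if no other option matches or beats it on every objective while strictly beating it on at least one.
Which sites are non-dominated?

A: not dominated.
B: dominated by A (highway distance 4≤4, floor area 29≥28).
C: dominated by D (highway distance 31≤32, floor area 120≥57).
D: not dominated (best floor area).
E: dominated by G (highway distance 7≤21, floor area 88≥48).
F: dominated by C (highway distance 32≤38, floor area 57≥38).
G: dominated by I (highway distance 7≤7, floor area 119≥88).
H: dominated by C (highway distance 32≤38, floor area 57≥35).
I: not dominated.
J: dominated by G (highway distance 7≤15, floor area 88≥54).
K: dominated by A (highway distance 4≤4, floor area 29≥11).

A, D, I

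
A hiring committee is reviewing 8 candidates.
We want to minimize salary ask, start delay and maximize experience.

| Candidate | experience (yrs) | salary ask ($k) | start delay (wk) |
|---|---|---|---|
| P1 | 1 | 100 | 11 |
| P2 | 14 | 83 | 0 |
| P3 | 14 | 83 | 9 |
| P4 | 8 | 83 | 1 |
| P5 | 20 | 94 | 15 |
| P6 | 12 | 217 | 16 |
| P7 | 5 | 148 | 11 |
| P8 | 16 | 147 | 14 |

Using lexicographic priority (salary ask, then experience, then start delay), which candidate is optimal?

First minimize salary ask: best is 83, kept {P2, P3, P4}.
Then maximize experience: best is 14, kept {P2, P3}.
Then minimize start delay: best is 0, kept {P2}.

P2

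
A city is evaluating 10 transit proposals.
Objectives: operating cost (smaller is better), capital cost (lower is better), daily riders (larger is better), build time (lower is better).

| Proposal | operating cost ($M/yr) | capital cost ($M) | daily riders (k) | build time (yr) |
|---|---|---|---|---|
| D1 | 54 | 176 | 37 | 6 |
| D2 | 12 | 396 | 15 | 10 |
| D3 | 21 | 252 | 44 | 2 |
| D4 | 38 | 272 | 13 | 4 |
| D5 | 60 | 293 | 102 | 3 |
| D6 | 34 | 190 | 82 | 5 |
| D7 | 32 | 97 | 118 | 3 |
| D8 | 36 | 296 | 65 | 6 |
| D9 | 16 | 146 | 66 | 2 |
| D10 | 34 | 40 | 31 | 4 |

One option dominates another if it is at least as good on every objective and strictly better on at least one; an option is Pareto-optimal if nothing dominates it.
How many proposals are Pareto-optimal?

4

D1: dominated by D7 (operating cost 32≤54, capital cost 97≤176, daily riders 118≥37, build time 3≤6).
D2: not dominated (best operating cost).
D3: dominated by D9 (operating cost 16≤21, capital cost 146≤252, daily riders 66≥44, build time 2≤2).
D4: dominated by D3 (operating cost 21≤38, capital cost 252≤272, daily riders 44≥13, build time 2≤4).
D5: dominated by D7 (operating cost 32≤60, capital cost 97≤293, daily riders 118≥102, build time 3≤3).
D6: dominated by D7 (operating cost 32≤34, capital cost 97≤190, daily riders 118≥82, build time 3≤5).
D7: not dominated (best daily riders).
D8: dominated by D6 (operating cost 34≤36, capital cost 190≤296, daily riders 82≥65, build time 5≤6).
D9: not dominated.
D10: not dominated (best capital cost).
Pareto-optimal: D2, D7, D9, D10 → 4.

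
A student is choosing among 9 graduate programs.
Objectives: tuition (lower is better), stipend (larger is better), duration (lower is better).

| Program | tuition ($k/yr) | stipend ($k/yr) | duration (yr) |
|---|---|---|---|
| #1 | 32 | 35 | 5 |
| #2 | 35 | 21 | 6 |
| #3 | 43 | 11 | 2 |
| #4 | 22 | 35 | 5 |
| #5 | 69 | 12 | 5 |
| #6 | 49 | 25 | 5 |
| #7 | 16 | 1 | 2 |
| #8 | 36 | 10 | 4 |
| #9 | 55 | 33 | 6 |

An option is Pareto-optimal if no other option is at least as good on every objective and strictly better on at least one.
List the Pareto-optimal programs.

#3, #4, #7, #8

#1: dominated by #4 (tuition 22≤32, stipend 35≥35, duration 5≤5).
#2: dominated by #1 (tuition 32≤35, stipend 35≥21, duration 5≤6).
#3: not dominated.
#4: not dominated.
#5: dominated by #1 (tuition 32≤69, stipend 35≥12, duration 5≤5).
#6: dominated by #1 (tuition 32≤49, stipend 35≥25, duration 5≤5).
#7: not dominated (best tuition).
#8: not dominated.
#9: dominated by #1 (tuition 32≤55, stipend 35≥33, duration 5≤6).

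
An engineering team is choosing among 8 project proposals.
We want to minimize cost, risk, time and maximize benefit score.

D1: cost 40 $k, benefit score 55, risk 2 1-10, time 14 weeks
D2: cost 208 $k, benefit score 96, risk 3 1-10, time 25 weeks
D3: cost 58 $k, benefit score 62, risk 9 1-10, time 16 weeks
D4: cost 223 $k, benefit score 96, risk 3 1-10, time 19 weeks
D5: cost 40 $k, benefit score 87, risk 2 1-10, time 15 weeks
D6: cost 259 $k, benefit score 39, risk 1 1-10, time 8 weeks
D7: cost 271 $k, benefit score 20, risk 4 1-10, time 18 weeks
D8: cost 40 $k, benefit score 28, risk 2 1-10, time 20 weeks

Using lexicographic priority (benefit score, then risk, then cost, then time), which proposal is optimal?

First maximize benefit score: best is 96, kept {D2, D4}.
Then minimize risk: best is 3, kept {D2, D4}.
Then minimize cost: best is 208, kept {D2}.

D2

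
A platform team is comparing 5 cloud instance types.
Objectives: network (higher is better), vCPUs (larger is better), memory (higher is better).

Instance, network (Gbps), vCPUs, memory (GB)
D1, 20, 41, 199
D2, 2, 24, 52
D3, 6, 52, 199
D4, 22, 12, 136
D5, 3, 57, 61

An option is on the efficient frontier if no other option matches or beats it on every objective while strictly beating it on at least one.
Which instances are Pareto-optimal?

D1, D3, D4, D5

D1: not dominated.
D2: dominated by D1 (network 20≥2, vCPUs 41≥24, memory 199≥52).
D3: not dominated.
D4: not dominated (best network).
D5: not dominated (best vCPUs).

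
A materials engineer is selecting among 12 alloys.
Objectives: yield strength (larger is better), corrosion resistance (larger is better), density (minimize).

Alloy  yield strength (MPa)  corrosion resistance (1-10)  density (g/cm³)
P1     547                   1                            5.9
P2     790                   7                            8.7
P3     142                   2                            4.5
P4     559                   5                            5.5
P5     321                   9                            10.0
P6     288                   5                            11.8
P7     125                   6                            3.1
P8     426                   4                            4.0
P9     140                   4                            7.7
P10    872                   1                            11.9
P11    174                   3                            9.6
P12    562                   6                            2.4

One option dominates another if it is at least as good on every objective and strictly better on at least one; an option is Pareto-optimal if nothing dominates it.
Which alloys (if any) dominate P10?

none

P1: worse on yield strength (547 vs 872).
P2: worse on yield strength (790 vs 872).
P3: worse on yield strength (142 vs 872).
P4: worse on yield strength (559 vs 872).
P5: worse on yield strength (321 vs 872).
P6: worse on yield strength (288 vs 872).
P7: worse on yield strength (125 vs 872).
P8: worse on yield strength (426 vs 872).
P9: worse on yield strength (140 vs 872).
P11: worse on yield strength (174 vs 872).
P12: worse on yield strength (562 vs 872).
No option dominates P10.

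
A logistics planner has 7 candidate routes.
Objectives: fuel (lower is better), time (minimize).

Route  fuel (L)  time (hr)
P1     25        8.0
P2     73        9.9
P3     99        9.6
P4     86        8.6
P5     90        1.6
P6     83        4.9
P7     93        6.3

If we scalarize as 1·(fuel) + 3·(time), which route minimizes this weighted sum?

P1: 1·25 + 3·8.0 = 49.0
P2: 1·73 + 3·9.9 = 102.7
P3: 1·99 + 3·9.6 = 127.8
P4: 1·86 + 3·8.6 = 111.8
P5: 1·90 + 3·1.6 = 94.8
P6: 1·83 + 3·4.9 = 97.7
P7: 1·93 + 3·6.3 = 111.9
Lowest: P1 at 49.0.

P1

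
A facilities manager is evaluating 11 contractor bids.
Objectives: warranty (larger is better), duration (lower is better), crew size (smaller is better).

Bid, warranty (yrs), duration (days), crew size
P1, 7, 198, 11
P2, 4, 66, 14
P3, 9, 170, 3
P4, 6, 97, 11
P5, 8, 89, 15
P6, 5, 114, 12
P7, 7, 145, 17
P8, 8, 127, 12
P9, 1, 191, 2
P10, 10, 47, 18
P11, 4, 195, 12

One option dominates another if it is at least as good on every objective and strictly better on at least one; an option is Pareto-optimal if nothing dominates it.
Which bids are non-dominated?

P2, P3, P4, P5, P8, P9, P10

P1: dominated by P3 (warranty 9≥7, duration 170≤198, crew size 3≤11).
P2: not dominated.
P3: not dominated.
P4: not dominated.
P5: not dominated.
P6: dominated by P4 (warranty 6≥5, duration 97≤114, crew size 11≤12).
P7: dominated by P5 (warranty 8≥7, duration 89≤145, crew size 15≤17).
P8: not dominated.
P9: not dominated (best crew size).
P10: not dominated (best warranty).
P11: dominated by P3 (warranty 9≥4, duration 170≤195, crew size 3≤12).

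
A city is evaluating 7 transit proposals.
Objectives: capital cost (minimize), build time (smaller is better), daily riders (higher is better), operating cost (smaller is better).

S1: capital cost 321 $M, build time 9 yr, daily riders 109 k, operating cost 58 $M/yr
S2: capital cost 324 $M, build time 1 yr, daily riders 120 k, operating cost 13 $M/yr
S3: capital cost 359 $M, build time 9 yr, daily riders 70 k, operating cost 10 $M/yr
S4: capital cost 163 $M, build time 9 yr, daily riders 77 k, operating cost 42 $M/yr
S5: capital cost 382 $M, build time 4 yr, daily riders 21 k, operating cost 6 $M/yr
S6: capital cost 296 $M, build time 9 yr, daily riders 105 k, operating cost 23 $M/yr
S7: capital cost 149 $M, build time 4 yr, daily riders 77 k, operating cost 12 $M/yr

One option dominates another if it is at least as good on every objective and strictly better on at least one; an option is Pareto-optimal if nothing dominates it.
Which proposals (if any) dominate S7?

none

S1: worse on capital cost (321 vs 149).
S2: worse on capital cost (324 vs 149).
S3: worse on capital cost (359 vs 149).
S4: worse on capital cost (163 vs 149).
S5: worse on capital cost (382 vs 149).
S6: worse on capital cost (296 vs 149).
No option dominates S7.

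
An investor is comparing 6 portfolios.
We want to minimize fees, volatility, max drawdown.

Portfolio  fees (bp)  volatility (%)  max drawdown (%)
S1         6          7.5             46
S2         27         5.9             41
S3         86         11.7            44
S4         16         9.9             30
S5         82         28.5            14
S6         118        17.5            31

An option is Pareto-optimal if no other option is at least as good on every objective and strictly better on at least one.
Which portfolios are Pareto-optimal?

S1: not dominated (best fees).
S2: not dominated (best volatility).
S3: dominated by S2 (fees 27≤86, volatility 5.9≤11.7, max drawdown 41≤44).
S4: not dominated.
S5: not dominated (best max drawdown).
S6: dominated by S4 (fees 16≤118, volatility 9.9≤17.5, max drawdown 30≤31).

S1, S2, S4, S5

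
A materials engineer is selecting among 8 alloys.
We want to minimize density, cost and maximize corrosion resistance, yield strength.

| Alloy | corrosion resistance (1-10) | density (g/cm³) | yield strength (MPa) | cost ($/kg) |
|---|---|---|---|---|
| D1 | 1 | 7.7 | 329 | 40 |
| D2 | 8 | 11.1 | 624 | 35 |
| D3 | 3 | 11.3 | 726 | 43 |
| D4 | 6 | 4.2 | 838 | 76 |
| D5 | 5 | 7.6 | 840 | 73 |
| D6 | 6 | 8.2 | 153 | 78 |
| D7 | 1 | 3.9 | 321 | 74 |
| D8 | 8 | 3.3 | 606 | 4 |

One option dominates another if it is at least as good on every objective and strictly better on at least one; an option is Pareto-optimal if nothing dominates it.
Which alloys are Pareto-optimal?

D1: dominated by D8 (corrosion resistance 8≥1, density 3.3≤7.7, yield strength 606≥329, cost 4≤40).
D2: not dominated.
D3: not dominated.
D4: not dominated.
D5: not dominated (best yield strength).
D6: dominated by D4 (corrosion resistance 6≥6, density 4.2≤8.2, yield strength 838≥153, cost 76≤78).
D7: dominated by D8 (corrosion resistance 8≥1, density 3.3≤3.9, yield strength 606≥321, cost 4≤74).
D8: not dominated (best density).

D2, D3, D4, D5, D8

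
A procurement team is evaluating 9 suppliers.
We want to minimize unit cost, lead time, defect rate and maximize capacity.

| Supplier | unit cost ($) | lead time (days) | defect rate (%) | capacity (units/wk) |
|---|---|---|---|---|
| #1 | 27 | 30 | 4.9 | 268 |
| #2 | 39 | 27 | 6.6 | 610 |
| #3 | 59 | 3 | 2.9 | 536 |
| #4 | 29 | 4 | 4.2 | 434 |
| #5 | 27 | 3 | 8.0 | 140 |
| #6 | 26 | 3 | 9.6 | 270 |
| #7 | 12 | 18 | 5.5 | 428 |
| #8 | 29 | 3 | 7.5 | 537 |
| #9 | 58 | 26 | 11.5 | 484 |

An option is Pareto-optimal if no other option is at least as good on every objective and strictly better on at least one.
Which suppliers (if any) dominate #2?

#1: worse on lead time (30 vs 27).
#3: worse on unit cost (59 vs 39).
#4: worse on capacity (434 vs 610).
#5: worse on defect rate (8.0 vs 6.6).
#6: worse on defect rate (9.6 vs 6.6).
#7: worse on capacity (428 vs 610).
#8: worse on defect rate (7.5 vs 6.6).
#9: worse on unit cost (58 vs 39).
No option dominates #2.

none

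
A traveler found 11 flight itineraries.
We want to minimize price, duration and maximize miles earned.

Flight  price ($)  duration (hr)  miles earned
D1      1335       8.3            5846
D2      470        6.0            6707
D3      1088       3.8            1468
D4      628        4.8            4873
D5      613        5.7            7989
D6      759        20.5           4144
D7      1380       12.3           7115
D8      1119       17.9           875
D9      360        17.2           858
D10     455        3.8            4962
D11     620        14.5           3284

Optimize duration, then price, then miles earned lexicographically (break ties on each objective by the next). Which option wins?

D10

First minimize duration: best is 3.8, kept {D3, D10}.
Then minimize price: best is 455, kept {D10}.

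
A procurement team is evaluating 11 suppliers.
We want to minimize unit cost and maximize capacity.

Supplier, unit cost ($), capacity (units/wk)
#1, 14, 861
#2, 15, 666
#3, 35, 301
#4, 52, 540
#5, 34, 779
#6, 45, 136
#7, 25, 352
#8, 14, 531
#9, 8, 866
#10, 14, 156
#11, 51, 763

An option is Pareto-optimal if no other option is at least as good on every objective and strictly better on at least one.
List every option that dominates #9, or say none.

none

#1: worse on unit cost (14 vs 8).
#2: worse on unit cost (15 vs 8).
#3: worse on unit cost (35 vs 8).
#4: worse on unit cost (52 vs 8).
#5: worse on unit cost (34 vs 8).
#6: worse on unit cost (45 vs 8).
#7: worse on unit cost (25 vs 8).
#8: worse on unit cost (14 vs 8).
#10: worse on unit cost (14 vs 8).
#11: worse on unit cost (51 vs 8).
No option dominates #9.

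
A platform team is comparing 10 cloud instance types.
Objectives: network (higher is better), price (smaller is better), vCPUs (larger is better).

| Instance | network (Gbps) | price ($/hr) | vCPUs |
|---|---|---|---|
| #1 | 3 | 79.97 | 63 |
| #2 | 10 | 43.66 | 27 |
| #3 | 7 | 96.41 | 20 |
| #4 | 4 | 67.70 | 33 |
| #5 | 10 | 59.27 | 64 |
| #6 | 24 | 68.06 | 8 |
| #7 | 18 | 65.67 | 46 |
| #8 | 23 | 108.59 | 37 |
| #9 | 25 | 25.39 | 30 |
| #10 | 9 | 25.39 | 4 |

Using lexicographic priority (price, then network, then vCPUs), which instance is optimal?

First minimize price: best is 25.39, kept {#9, #10}.
Then maximize network: best is 25, kept {#9}.

#9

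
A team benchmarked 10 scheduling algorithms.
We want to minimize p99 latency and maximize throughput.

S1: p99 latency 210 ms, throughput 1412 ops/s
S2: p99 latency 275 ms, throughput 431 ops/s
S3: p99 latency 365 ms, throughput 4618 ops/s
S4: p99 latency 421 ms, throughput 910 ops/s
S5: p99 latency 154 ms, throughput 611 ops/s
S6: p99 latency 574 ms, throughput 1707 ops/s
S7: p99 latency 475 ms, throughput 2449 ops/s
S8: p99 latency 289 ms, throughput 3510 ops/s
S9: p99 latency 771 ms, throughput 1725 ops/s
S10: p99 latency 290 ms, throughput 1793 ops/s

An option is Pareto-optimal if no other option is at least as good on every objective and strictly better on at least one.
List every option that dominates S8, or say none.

S1: worse on throughput (1412 vs 3510).
S2: worse on throughput (431 vs 3510).
S3: worse on p99 latency (365 vs 289).
S4: worse on p99 latency (421 vs 289).
S5: worse on throughput (611 vs 3510).
S6: worse on p99 latency (574 vs 289).
S7: worse on p99 latency (475 vs 289).
S9: worse on p99 latency (771 vs 289).
S10: worse on p99 latency (290 vs 289).
No option dominates S8.

none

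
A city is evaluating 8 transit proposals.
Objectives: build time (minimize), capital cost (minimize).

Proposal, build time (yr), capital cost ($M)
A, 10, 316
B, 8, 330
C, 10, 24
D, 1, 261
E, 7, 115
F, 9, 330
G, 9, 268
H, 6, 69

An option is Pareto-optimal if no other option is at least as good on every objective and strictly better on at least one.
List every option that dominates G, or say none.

D, E, H

D: build time 1≤9, capital cost 261≤268 — dominates G.
E: build time 7≤9, capital cost 115≤268 — dominates G.
H: build time 6≤9, capital cost 69≤268 — dominates G.
Others (A, B, C, F) are each worse than G on at least one objective.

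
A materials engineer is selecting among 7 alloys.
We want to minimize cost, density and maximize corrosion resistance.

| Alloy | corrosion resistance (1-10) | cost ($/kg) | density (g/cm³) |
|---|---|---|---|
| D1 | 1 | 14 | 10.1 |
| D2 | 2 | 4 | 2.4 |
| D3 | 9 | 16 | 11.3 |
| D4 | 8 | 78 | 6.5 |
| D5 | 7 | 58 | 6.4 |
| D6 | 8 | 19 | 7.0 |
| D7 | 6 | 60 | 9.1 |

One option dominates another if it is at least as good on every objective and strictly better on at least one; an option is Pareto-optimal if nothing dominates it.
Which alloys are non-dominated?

D2, D3, D4, D5, D6

D1: dominated by D2 (corrosion resistance 2≥1, cost 4≤14, density 2.4≤10.1).
D2: not dominated (best cost).
D3: not dominated (best corrosion resistance).
D4: not dominated.
D5: not dominated.
D6: not dominated.
D7: dominated by D5 (corrosion resistance 7≥6, cost 58≤60, density 6.4≤9.1).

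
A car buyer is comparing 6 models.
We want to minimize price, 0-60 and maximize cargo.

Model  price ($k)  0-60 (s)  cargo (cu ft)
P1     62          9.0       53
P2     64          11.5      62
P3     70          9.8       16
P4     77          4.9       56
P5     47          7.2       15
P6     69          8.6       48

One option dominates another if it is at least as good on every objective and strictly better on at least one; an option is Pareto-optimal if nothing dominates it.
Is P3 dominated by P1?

Yes

P1 vs P3: price 62≤70, 0-60 9.0≤9.8, cargo 53≥16 — P1 is at least as good on every objective with at least one strict improvement.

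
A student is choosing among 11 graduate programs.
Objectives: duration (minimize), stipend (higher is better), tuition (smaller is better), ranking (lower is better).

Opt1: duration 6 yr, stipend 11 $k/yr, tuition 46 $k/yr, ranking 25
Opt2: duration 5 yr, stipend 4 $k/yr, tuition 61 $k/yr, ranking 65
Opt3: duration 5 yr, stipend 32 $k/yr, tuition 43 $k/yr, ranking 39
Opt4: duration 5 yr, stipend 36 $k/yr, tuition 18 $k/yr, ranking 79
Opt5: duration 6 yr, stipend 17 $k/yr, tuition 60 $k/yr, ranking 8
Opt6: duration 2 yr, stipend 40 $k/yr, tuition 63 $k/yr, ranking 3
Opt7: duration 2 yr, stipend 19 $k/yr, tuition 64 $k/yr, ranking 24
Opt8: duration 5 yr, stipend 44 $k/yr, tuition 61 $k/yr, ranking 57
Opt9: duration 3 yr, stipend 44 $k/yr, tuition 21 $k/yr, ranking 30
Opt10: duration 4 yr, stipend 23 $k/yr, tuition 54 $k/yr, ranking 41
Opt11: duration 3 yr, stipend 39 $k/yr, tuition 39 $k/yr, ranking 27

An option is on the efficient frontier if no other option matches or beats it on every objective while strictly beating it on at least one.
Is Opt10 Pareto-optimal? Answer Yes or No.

No

Opt9 vs Opt10: duration 3≤4, stipend 44≥23, tuition 21≤54, ranking 30≤41 — Opt9 is at least as good on every objective and strictly better on at least one, so Opt9 dominates Opt10.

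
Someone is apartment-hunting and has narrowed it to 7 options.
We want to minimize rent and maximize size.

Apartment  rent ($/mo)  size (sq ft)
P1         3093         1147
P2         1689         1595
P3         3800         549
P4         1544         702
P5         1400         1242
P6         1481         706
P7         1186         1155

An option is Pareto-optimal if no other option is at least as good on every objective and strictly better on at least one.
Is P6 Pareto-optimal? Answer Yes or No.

No

P5 vs P6: rent 1400≤1481, size 1242≥706 — P5 is at least as good on every objective and strictly better on at least one, so P5 dominates P6.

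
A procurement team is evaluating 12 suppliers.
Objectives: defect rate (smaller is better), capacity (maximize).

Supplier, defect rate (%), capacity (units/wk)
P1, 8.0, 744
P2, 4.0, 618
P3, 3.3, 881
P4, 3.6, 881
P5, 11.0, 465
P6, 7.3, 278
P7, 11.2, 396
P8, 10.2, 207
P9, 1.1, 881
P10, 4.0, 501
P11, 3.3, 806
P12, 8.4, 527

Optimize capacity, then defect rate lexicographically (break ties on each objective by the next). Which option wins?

P9

First maximize capacity: best is 881, kept {P3, P4, P9}.
Then minimize defect rate: best is 1.1, kept {P9}.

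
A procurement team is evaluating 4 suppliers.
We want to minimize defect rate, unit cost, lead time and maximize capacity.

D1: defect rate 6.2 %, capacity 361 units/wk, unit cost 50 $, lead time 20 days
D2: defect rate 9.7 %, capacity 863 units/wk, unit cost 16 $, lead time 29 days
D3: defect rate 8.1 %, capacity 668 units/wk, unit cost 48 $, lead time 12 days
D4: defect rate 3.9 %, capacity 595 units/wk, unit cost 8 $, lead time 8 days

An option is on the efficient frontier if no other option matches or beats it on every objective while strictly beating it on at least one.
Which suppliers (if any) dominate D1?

D4: defect rate 3.9≤6.2, capacity 595≥361, unit cost 8≤50, lead time 8≤20 — dominates D1.
Others (D2, D3) are each worse than D1 on at least one objective.

D4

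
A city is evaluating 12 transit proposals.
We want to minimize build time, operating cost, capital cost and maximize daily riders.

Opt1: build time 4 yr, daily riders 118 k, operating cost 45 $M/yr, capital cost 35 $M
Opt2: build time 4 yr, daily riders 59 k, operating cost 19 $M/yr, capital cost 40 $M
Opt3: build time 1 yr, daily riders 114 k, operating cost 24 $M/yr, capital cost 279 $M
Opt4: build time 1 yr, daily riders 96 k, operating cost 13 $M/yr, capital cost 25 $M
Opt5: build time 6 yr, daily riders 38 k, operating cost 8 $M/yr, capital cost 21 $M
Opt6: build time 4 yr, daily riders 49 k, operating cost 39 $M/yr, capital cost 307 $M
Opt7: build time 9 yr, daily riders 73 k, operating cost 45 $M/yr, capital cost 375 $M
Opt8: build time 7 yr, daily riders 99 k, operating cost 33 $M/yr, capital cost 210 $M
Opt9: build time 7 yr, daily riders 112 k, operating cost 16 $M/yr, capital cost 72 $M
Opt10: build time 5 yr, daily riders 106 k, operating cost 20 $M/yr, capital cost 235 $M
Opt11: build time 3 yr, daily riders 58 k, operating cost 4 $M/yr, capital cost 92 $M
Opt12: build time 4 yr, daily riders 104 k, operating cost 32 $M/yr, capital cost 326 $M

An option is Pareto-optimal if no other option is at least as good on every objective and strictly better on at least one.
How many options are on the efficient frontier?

7

Opt1: not dominated (best daily riders).
Opt2: dominated by Opt4 (build time 1≤4, daily riders 96≥59, operating cost 13≤19, capital cost 25≤40).
Opt3: not dominated.
Opt4: not dominated.
Opt5: not dominated (best capital cost).
Opt6: dominated by Opt2 (build time 4≤4, daily riders 59≥49, operating cost 19≤39, capital cost 40≤307).
Opt7: dominated by Opt1 (build time 4≤9, daily riders 118≥73, operating cost 45≤45, capital cost 35≤375).
Opt8: dominated by Opt9 (build time 7≤7, daily riders 112≥99, operating cost 16≤33, capital cost 72≤210).
Opt9: not dominated.
Opt10: not dominated.
Opt11: not dominated (best operating cost).
Opt12: dominated by Opt3 (build time 1≤4, daily riders 114≥104, operating cost 24≤32, capital cost 279≤326).
Pareto-optimal: Opt1, Opt3, Opt4, Opt5, Opt9, Opt10, Opt11 → 7.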